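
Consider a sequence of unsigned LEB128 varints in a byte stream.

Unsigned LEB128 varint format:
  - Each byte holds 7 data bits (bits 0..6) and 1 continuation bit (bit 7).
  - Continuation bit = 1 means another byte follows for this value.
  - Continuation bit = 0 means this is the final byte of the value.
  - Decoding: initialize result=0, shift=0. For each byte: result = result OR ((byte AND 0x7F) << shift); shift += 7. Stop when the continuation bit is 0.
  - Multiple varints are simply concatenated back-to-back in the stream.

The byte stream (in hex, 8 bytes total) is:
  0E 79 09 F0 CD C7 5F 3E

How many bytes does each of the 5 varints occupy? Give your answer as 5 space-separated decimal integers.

  byte[0]=0x0E cont=0 payload=0x0E=14: acc |= 14<<0 -> acc=14 shift=7 [end]
Varint 1: bytes[0:1] = 0E -> value 14 (1 byte(s))
  byte[1]=0x79 cont=0 payload=0x79=121: acc |= 121<<0 -> acc=121 shift=7 [end]
Varint 2: bytes[1:2] = 79 -> value 121 (1 byte(s))
  byte[2]=0x09 cont=0 payload=0x09=9: acc |= 9<<0 -> acc=9 shift=7 [end]
Varint 3: bytes[2:3] = 09 -> value 9 (1 byte(s))
  byte[3]=0xF0 cont=1 payload=0x70=112: acc |= 112<<0 -> acc=112 shift=7
  byte[4]=0xCD cont=1 payload=0x4D=77: acc |= 77<<7 -> acc=9968 shift=14
  byte[5]=0xC7 cont=1 payload=0x47=71: acc |= 71<<14 -> acc=1173232 shift=21
  byte[6]=0x5F cont=0 payload=0x5F=95: acc |= 95<<21 -> acc=200402672 shift=28 [end]
Varint 4: bytes[3:7] = F0 CD C7 5F -> value 200402672 (4 byte(s))
  byte[7]=0x3E cont=0 payload=0x3E=62: acc |= 62<<0 -> acc=62 shift=7 [end]
Varint 5: bytes[7:8] = 3E -> value 62 (1 byte(s))

Answer: 1 1 1 4 1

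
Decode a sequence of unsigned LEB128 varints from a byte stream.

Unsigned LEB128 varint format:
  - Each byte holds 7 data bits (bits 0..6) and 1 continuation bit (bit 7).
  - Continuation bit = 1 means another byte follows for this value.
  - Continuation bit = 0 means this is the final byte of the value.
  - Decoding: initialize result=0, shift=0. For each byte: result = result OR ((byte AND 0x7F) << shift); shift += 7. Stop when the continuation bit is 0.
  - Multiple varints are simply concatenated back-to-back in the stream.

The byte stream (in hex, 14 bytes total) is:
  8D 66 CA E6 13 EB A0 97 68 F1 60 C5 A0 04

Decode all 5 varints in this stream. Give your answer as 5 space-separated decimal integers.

Answer: 13069 324426 218484843 12401 69701

Derivation:
  byte[0]=0x8D cont=1 payload=0x0D=13: acc |= 13<<0 -> acc=13 shift=7
  byte[1]=0x66 cont=0 payload=0x66=102: acc |= 102<<7 -> acc=13069 shift=14 [end]
Varint 1: bytes[0:2] = 8D 66 -> value 13069 (2 byte(s))
  byte[2]=0xCA cont=1 payload=0x4A=74: acc |= 74<<0 -> acc=74 shift=7
  byte[3]=0xE6 cont=1 payload=0x66=102: acc |= 102<<7 -> acc=13130 shift=14
  byte[4]=0x13 cont=0 payload=0x13=19: acc |= 19<<14 -> acc=324426 shift=21 [end]
Varint 2: bytes[2:5] = CA E6 13 -> value 324426 (3 byte(s))
  byte[5]=0xEB cont=1 payload=0x6B=107: acc |= 107<<0 -> acc=107 shift=7
  byte[6]=0xA0 cont=1 payload=0x20=32: acc |= 32<<7 -> acc=4203 shift=14
  byte[7]=0x97 cont=1 payload=0x17=23: acc |= 23<<14 -> acc=381035 shift=21
  byte[8]=0x68 cont=0 payload=0x68=104: acc |= 104<<21 -> acc=218484843 shift=28 [end]
Varint 3: bytes[5:9] = EB A0 97 68 -> value 218484843 (4 byte(s))
  byte[9]=0xF1 cont=1 payload=0x71=113: acc |= 113<<0 -> acc=113 shift=7
  byte[10]=0x60 cont=0 payload=0x60=96: acc |= 96<<7 -> acc=12401 shift=14 [end]
Varint 4: bytes[9:11] = F1 60 -> value 12401 (2 byte(s))
  byte[11]=0xC5 cont=1 payload=0x45=69: acc |= 69<<0 -> acc=69 shift=7
  byte[12]=0xA0 cont=1 payload=0x20=32: acc |= 32<<7 -> acc=4165 shift=14
  byte[13]=0x04 cont=0 payload=0x04=4: acc |= 4<<14 -> acc=69701 shift=21 [end]
Varint 5: bytes[11:14] = C5 A0 04 -> value 69701 (3 byte(s))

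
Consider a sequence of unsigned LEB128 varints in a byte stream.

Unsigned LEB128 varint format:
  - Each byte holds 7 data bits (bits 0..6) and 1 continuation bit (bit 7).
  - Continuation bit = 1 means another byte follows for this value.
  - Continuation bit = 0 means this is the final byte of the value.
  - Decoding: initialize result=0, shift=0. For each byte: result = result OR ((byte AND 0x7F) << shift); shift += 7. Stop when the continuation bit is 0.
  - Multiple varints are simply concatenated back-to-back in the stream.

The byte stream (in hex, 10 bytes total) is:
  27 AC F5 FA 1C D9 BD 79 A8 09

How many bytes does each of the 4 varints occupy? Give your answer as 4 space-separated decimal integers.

Answer: 1 4 3 2

Derivation:
  byte[0]=0x27 cont=0 payload=0x27=39: acc |= 39<<0 -> acc=39 shift=7 [end]
Varint 1: bytes[0:1] = 27 -> value 39 (1 byte(s))
  byte[1]=0xAC cont=1 payload=0x2C=44: acc |= 44<<0 -> acc=44 shift=7
  byte[2]=0xF5 cont=1 payload=0x75=117: acc |= 117<<7 -> acc=15020 shift=14
  byte[3]=0xFA cont=1 payload=0x7A=122: acc |= 122<<14 -> acc=2013868 shift=21
  byte[4]=0x1C cont=0 payload=0x1C=28: acc |= 28<<21 -> acc=60734124 shift=28 [end]
Varint 2: bytes[1:5] = AC F5 FA 1C -> value 60734124 (4 byte(s))
  byte[5]=0xD9 cont=1 payload=0x59=89: acc |= 89<<0 -> acc=89 shift=7
  byte[6]=0xBD cont=1 payload=0x3D=61: acc |= 61<<7 -> acc=7897 shift=14
  byte[7]=0x79 cont=0 payload=0x79=121: acc |= 121<<14 -> acc=1990361 shift=21 [end]
Varint 3: bytes[5:8] = D9 BD 79 -> value 1990361 (3 byte(s))
  byte[8]=0xA8 cont=1 payload=0x28=40: acc |= 40<<0 -> acc=40 shift=7
  byte[9]=0x09 cont=0 payload=0x09=9: acc |= 9<<7 -> acc=1192 shift=14 [end]
Varint 4: bytes[8:10] = A8 09 -> value 1192 (2 byte(s))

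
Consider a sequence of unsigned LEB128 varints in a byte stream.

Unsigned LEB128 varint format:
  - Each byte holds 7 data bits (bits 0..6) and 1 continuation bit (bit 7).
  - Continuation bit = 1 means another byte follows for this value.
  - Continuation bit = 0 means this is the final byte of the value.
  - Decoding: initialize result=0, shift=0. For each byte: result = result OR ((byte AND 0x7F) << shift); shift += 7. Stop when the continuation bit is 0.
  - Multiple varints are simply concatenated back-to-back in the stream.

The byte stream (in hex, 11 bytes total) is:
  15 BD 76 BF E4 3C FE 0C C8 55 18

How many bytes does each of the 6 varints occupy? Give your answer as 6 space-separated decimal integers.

Answer: 1 2 3 2 2 1

Derivation:
  byte[0]=0x15 cont=0 payload=0x15=21: acc |= 21<<0 -> acc=21 shift=7 [end]
Varint 1: bytes[0:1] = 15 -> value 21 (1 byte(s))
  byte[1]=0xBD cont=1 payload=0x3D=61: acc |= 61<<0 -> acc=61 shift=7
  byte[2]=0x76 cont=0 payload=0x76=118: acc |= 118<<7 -> acc=15165 shift=14 [end]
Varint 2: bytes[1:3] = BD 76 -> value 15165 (2 byte(s))
  byte[3]=0xBF cont=1 payload=0x3F=63: acc |= 63<<0 -> acc=63 shift=7
  byte[4]=0xE4 cont=1 payload=0x64=100: acc |= 100<<7 -> acc=12863 shift=14
  byte[5]=0x3C cont=0 payload=0x3C=60: acc |= 60<<14 -> acc=995903 shift=21 [end]
Varint 3: bytes[3:6] = BF E4 3C -> value 995903 (3 byte(s))
  byte[6]=0xFE cont=1 payload=0x7E=126: acc |= 126<<0 -> acc=126 shift=7
  byte[7]=0x0C cont=0 payload=0x0C=12: acc |= 12<<7 -> acc=1662 shift=14 [end]
Varint 4: bytes[6:8] = FE 0C -> value 1662 (2 byte(s))
  byte[8]=0xC8 cont=1 payload=0x48=72: acc |= 72<<0 -> acc=72 shift=7
  byte[9]=0x55 cont=0 payload=0x55=85: acc |= 85<<7 -> acc=10952 shift=14 [end]
Varint 5: bytes[8:10] = C8 55 -> value 10952 (2 byte(s))
  byte[10]=0x18 cont=0 payload=0x18=24: acc |= 24<<0 -> acc=24 shift=7 [end]
Varint 6: bytes[10:11] = 18 -> value 24 (1 byte(s))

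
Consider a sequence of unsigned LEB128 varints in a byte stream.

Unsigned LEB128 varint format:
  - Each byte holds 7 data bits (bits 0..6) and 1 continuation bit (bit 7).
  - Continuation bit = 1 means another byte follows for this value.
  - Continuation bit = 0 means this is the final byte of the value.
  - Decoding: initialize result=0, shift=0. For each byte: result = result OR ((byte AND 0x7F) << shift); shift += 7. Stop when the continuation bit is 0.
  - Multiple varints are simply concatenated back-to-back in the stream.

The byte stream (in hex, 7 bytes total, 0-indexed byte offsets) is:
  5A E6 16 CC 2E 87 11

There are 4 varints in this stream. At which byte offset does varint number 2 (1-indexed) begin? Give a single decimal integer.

  byte[0]=0x5A cont=0 payload=0x5A=90: acc |= 90<<0 -> acc=90 shift=7 [end]
Varint 1: bytes[0:1] = 5A -> value 90 (1 byte(s))
  byte[1]=0xE6 cont=1 payload=0x66=102: acc |= 102<<0 -> acc=102 shift=7
  byte[2]=0x16 cont=0 payload=0x16=22: acc |= 22<<7 -> acc=2918 shift=14 [end]
Varint 2: bytes[1:3] = E6 16 -> value 2918 (2 byte(s))
  byte[3]=0xCC cont=1 payload=0x4C=76: acc |= 76<<0 -> acc=76 shift=7
  byte[4]=0x2E cont=0 payload=0x2E=46: acc |= 46<<7 -> acc=5964 shift=14 [end]
Varint 3: bytes[3:5] = CC 2E -> value 5964 (2 byte(s))
  byte[5]=0x87 cont=1 payload=0x07=7: acc |= 7<<0 -> acc=7 shift=7
  byte[6]=0x11 cont=0 payload=0x11=17: acc |= 17<<7 -> acc=2183 shift=14 [end]
Varint 4: bytes[5:7] = 87 11 -> value 2183 (2 byte(s))

Answer: 1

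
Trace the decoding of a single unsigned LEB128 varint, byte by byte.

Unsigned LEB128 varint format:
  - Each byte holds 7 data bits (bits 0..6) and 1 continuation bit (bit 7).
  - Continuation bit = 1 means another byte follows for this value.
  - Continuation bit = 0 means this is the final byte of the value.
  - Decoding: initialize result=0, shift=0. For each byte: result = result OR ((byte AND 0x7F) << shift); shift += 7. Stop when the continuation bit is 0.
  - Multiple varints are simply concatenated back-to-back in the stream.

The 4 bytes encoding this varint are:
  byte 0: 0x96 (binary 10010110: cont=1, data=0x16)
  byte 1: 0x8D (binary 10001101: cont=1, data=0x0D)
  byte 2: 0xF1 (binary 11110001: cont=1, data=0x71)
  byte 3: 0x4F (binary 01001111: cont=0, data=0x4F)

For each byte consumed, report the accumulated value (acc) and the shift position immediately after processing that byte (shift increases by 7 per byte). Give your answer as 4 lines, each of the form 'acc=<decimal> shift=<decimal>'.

byte 0=0x96: payload=0x16=22, contrib = 22<<0 = 22; acc -> 22, shift -> 7
byte 1=0x8D: payload=0x0D=13, contrib = 13<<7 = 1664; acc -> 1686, shift -> 14
byte 2=0xF1: payload=0x71=113, contrib = 113<<14 = 1851392; acc -> 1853078, shift -> 21
byte 3=0x4F: payload=0x4F=79, contrib = 79<<21 = 165675008; acc -> 167528086, shift -> 28

Answer: acc=22 shift=7
acc=1686 shift=14
acc=1853078 shift=21
acc=167528086 shift=28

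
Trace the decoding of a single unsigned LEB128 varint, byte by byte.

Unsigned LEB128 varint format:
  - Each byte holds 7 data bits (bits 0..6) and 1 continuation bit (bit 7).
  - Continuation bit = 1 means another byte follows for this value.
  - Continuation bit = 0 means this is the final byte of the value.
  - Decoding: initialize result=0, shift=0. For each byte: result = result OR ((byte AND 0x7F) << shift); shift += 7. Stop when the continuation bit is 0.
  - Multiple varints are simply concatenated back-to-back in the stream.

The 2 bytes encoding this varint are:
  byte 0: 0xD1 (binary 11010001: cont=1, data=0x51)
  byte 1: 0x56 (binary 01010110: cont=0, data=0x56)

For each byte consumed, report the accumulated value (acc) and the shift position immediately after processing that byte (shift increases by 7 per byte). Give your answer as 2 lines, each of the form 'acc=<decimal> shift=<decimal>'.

byte 0=0xD1: payload=0x51=81, contrib = 81<<0 = 81; acc -> 81, shift -> 7
byte 1=0x56: payload=0x56=86, contrib = 86<<7 = 11008; acc -> 11089, shift -> 14

Answer: acc=81 shift=7
acc=11089 shift=14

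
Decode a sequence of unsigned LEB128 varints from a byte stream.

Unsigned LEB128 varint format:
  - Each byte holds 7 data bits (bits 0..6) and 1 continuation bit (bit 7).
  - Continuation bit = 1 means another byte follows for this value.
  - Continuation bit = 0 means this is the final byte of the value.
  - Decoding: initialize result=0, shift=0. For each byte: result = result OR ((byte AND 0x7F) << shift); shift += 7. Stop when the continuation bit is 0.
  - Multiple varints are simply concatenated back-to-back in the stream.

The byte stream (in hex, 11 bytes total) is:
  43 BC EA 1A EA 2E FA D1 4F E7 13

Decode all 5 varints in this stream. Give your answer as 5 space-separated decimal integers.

Answer: 67 439612 5994 1304826 2535

Derivation:
  byte[0]=0x43 cont=0 payload=0x43=67: acc |= 67<<0 -> acc=67 shift=7 [end]
Varint 1: bytes[0:1] = 43 -> value 67 (1 byte(s))
  byte[1]=0xBC cont=1 payload=0x3C=60: acc |= 60<<0 -> acc=60 shift=7
  byte[2]=0xEA cont=1 payload=0x6A=106: acc |= 106<<7 -> acc=13628 shift=14
  byte[3]=0x1A cont=0 payload=0x1A=26: acc |= 26<<14 -> acc=439612 shift=21 [end]
Varint 2: bytes[1:4] = BC EA 1A -> value 439612 (3 byte(s))
  byte[4]=0xEA cont=1 payload=0x6A=106: acc |= 106<<0 -> acc=106 shift=7
  byte[5]=0x2E cont=0 payload=0x2E=46: acc |= 46<<7 -> acc=5994 shift=14 [end]
Varint 3: bytes[4:6] = EA 2E -> value 5994 (2 byte(s))
  byte[6]=0xFA cont=1 payload=0x7A=122: acc |= 122<<0 -> acc=122 shift=7
  byte[7]=0xD1 cont=1 payload=0x51=81: acc |= 81<<7 -> acc=10490 shift=14
  byte[8]=0x4F cont=0 payload=0x4F=79: acc |= 79<<14 -> acc=1304826 shift=21 [end]
Varint 4: bytes[6:9] = FA D1 4F -> value 1304826 (3 byte(s))
  byte[9]=0xE7 cont=1 payload=0x67=103: acc |= 103<<0 -> acc=103 shift=7
  byte[10]=0x13 cont=0 payload=0x13=19: acc |= 19<<7 -> acc=2535 shift=14 [end]
Varint 5: bytes[9:11] = E7 13 -> value 2535 (2 byte(s))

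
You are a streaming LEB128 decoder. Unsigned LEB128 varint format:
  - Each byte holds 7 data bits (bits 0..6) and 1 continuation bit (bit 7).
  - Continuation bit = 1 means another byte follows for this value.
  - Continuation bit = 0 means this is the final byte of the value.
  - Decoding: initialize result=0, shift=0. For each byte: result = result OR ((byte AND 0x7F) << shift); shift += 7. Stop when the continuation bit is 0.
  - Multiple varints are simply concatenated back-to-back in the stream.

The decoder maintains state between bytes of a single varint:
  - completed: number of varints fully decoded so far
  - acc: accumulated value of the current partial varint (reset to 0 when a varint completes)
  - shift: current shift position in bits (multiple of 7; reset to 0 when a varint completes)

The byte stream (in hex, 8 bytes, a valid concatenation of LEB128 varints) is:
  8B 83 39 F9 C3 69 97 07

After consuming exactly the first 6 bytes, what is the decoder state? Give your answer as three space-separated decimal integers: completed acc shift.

Answer: 2 0 0

Derivation:
byte[0]=0x8B cont=1 payload=0x0B: acc |= 11<<0 -> completed=0 acc=11 shift=7
byte[1]=0x83 cont=1 payload=0x03: acc |= 3<<7 -> completed=0 acc=395 shift=14
byte[2]=0x39 cont=0 payload=0x39: varint #1 complete (value=934283); reset -> completed=1 acc=0 shift=0
byte[3]=0xF9 cont=1 payload=0x79: acc |= 121<<0 -> completed=1 acc=121 shift=7
byte[4]=0xC3 cont=1 payload=0x43: acc |= 67<<7 -> completed=1 acc=8697 shift=14
byte[5]=0x69 cont=0 payload=0x69: varint #2 complete (value=1729017); reset -> completed=2 acc=0 shift=0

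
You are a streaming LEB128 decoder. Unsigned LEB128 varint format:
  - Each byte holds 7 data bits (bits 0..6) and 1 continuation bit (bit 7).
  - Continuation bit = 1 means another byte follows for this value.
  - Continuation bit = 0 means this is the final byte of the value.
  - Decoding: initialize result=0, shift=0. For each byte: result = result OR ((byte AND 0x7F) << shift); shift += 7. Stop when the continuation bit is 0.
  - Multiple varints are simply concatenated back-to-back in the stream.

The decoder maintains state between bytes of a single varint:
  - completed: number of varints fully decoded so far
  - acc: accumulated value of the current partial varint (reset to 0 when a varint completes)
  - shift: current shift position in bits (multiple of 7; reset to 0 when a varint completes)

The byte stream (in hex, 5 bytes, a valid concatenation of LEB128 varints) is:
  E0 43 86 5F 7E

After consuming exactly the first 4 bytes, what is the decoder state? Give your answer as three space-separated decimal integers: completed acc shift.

byte[0]=0xE0 cont=1 payload=0x60: acc |= 96<<0 -> completed=0 acc=96 shift=7
byte[1]=0x43 cont=0 payload=0x43: varint #1 complete (value=8672); reset -> completed=1 acc=0 shift=0
byte[2]=0x86 cont=1 payload=0x06: acc |= 6<<0 -> completed=1 acc=6 shift=7
byte[3]=0x5F cont=0 payload=0x5F: varint #2 complete (value=12166); reset -> completed=2 acc=0 shift=0

Answer: 2 0 0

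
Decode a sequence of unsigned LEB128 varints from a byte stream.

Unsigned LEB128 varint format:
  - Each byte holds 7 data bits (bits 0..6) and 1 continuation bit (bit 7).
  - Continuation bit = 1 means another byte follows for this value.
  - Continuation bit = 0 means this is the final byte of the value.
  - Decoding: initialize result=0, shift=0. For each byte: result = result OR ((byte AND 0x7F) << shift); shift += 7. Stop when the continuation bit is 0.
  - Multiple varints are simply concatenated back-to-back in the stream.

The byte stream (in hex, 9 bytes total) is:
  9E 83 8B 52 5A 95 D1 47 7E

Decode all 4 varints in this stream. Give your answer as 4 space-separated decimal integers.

Answer: 172147102 90 1173653 126

Derivation:
  byte[0]=0x9E cont=1 payload=0x1E=30: acc |= 30<<0 -> acc=30 shift=7
  byte[1]=0x83 cont=1 payload=0x03=3: acc |= 3<<7 -> acc=414 shift=14
  byte[2]=0x8B cont=1 payload=0x0B=11: acc |= 11<<14 -> acc=180638 shift=21
  byte[3]=0x52 cont=0 payload=0x52=82: acc |= 82<<21 -> acc=172147102 shift=28 [end]
Varint 1: bytes[0:4] = 9E 83 8B 52 -> value 172147102 (4 byte(s))
  byte[4]=0x5A cont=0 payload=0x5A=90: acc |= 90<<0 -> acc=90 shift=7 [end]
Varint 2: bytes[4:5] = 5A -> value 90 (1 byte(s))
  byte[5]=0x95 cont=1 payload=0x15=21: acc |= 21<<0 -> acc=21 shift=7
  byte[6]=0xD1 cont=1 payload=0x51=81: acc |= 81<<7 -> acc=10389 shift=14
  byte[7]=0x47 cont=0 payload=0x47=71: acc |= 71<<14 -> acc=1173653 shift=21 [end]
Varint 3: bytes[5:8] = 95 D1 47 -> value 1173653 (3 byte(s))
  byte[8]=0x7E cont=0 payload=0x7E=126: acc |= 126<<0 -> acc=126 shift=7 [end]
Varint 4: bytes[8:9] = 7E -> value 126 (1 byte(s))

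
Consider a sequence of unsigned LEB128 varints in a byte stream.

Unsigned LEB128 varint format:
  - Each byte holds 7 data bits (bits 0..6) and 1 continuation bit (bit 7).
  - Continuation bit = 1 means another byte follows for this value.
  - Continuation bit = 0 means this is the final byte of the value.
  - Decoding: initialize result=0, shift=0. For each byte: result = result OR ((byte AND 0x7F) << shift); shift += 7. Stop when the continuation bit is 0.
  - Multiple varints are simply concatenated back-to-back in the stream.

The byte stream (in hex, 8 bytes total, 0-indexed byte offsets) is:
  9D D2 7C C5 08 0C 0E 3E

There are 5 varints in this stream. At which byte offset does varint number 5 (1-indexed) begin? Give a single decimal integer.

Answer: 7

Derivation:
  byte[0]=0x9D cont=1 payload=0x1D=29: acc |= 29<<0 -> acc=29 shift=7
  byte[1]=0xD2 cont=1 payload=0x52=82: acc |= 82<<7 -> acc=10525 shift=14
  byte[2]=0x7C cont=0 payload=0x7C=124: acc |= 124<<14 -> acc=2042141 shift=21 [end]
Varint 1: bytes[0:3] = 9D D2 7C -> value 2042141 (3 byte(s))
  byte[3]=0xC5 cont=1 payload=0x45=69: acc |= 69<<0 -> acc=69 shift=7
  byte[4]=0x08 cont=0 payload=0x08=8: acc |= 8<<7 -> acc=1093 shift=14 [end]
Varint 2: bytes[3:5] = C5 08 -> value 1093 (2 byte(s))
  byte[5]=0x0C cont=0 payload=0x0C=12: acc |= 12<<0 -> acc=12 shift=7 [end]
Varint 3: bytes[5:6] = 0C -> value 12 (1 byte(s))
  byte[6]=0x0E cont=0 payload=0x0E=14: acc |= 14<<0 -> acc=14 shift=7 [end]
Varint 4: bytes[6:7] = 0E -> value 14 (1 byte(s))
  byte[7]=0x3E cont=0 payload=0x3E=62: acc |= 62<<0 -> acc=62 shift=7 [end]
Varint 5: bytes[7:8] = 3E -> value 62 (1 byte(s))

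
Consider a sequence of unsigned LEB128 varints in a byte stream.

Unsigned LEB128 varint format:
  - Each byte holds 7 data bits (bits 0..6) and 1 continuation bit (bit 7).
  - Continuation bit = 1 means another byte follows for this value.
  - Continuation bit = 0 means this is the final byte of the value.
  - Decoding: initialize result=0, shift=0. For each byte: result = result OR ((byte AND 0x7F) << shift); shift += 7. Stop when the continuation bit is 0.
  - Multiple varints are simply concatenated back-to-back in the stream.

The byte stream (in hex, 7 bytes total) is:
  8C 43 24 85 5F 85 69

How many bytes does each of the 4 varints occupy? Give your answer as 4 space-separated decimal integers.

  byte[0]=0x8C cont=1 payload=0x0C=12: acc |= 12<<0 -> acc=12 shift=7
  byte[1]=0x43 cont=0 payload=0x43=67: acc |= 67<<7 -> acc=8588 shift=14 [end]
Varint 1: bytes[0:2] = 8C 43 -> value 8588 (2 byte(s))
  byte[2]=0x24 cont=0 payload=0x24=36: acc |= 36<<0 -> acc=36 shift=7 [end]
Varint 2: bytes[2:3] = 24 -> value 36 (1 byte(s))
  byte[3]=0x85 cont=1 payload=0x05=5: acc |= 5<<0 -> acc=5 shift=7
  byte[4]=0x5F cont=0 payload=0x5F=95: acc |= 95<<7 -> acc=12165 shift=14 [end]
Varint 3: bytes[3:5] = 85 5F -> value 12165 (2 byte(s))
  byte[5]=0x85 cont=1 payload=0x05=5: acc |= 5<<0 -> acc=5 shift=7
  byte[6]=0x69 cont=0 payload=0x69=105: acc |= 105<<7 -> acc=13445 shift=14 [end]
Varint 4: bytes[5:7] = 85 69 -> value 13445 (2 byte(s))

Answer: 2 1 2 2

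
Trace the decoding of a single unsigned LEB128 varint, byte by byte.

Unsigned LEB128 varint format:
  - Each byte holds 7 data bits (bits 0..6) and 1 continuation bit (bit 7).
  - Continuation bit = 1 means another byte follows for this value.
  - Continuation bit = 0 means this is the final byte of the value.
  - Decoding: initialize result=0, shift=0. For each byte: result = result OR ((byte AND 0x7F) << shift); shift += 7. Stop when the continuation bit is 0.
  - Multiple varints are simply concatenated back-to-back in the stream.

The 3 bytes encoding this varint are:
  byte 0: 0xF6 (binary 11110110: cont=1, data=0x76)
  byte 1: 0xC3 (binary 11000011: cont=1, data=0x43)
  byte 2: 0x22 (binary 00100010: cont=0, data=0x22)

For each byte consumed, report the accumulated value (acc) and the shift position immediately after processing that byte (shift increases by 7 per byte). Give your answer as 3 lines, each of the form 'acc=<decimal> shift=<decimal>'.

byte 0=0xF6: payload=0x76=118, contrib = 118<<0 = 118; acc -> 118, shift -> 7
byte 1=0xC3: payload=0x43=67, contrib = 67<<7 = 8576; acc -> 8694, shift -> 14
byte 2=0x22: payload=0x22=34, contrib = 34<<14 = 557056; acc -> 565750, shift -> 21

Answer: acc=118 shift=7
acc=8694 shift=14
acc=565750 shift=21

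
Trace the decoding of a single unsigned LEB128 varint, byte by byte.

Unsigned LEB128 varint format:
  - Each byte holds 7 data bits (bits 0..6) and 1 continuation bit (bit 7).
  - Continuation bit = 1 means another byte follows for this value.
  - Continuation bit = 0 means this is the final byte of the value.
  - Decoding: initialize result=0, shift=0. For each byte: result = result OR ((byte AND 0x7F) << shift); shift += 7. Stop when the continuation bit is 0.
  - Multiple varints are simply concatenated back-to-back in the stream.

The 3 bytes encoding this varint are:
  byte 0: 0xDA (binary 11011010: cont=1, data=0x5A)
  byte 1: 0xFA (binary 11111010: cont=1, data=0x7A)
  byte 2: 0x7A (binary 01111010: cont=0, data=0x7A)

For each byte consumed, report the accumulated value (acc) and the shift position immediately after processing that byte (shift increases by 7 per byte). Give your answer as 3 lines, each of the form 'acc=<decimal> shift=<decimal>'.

Answer: acc=90 shift=7
acc=15706 shift=14
acc=2014554 shift=21

Derivation:
byte 0=0xDA: payload=0x5A=90, contrib = 90<<0 = 90; acc -> 90, shift -> 7
byte 1=0xFA: payload=0x7A=122, contrib = 122<<7 = 15616; acc -> 15706, shift -> 14
byte 2=0x7A: payload=0x7A=122, contrib = 122<<14 = 1998848; acc -> 2014554, shift -> 21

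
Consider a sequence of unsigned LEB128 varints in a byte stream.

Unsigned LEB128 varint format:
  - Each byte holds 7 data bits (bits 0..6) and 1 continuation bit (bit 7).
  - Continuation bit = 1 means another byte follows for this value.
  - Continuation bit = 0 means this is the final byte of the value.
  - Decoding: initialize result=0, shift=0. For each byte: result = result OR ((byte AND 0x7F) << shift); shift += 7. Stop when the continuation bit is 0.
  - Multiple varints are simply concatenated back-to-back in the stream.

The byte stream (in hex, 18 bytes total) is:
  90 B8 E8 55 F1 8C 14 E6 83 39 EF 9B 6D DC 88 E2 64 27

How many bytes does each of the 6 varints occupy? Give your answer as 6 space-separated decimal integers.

Answer: 4 3 3 3 4 1

Derivation:
  byte[0]=0x90 cont=1 payload=0x10=16: acc |= 16<<0 -> acc=16 shift=7
  byte[1]=0xB8 cont=1 payload=0x38=56: acc |= 56<<7 -> acc=7184 shift=14
  byte[2]=0xE8 cont=1 payload=0x68=104: acc |= 104<<14 -> acc=1711120 shift=21
  byte[3]=0x55 cont=0 payload=0x55=85: acc |= 85<<21 -> acc=179969040 shift=28 [end]
Varint 1: bytes[0:4] = 90 B8 E8 55 -> value 179969040 (4 byte(s))
  byte[4]=0xF1 cont=1 payload=0x71=113: acc |= 113<<0 -> acc=113 shift=7
  byte[5]=0x8C cont=1 payload=0x0C=12: acc |= 12<<7 -> acc=1649 shift=14
  byte[6]=0x14 cont=0 payload=0x14=20: acc |= 20<<14 -> acc=329329 shift=21 [end]
Varint 2: bytes[4:7] = F1 8C 14 -> value 329329 (3 byte(s))
  byte[7]=0xE6 cont=1 payload=0x66=102: acc |= 102<<0 -> acc=102 shift=7
  byte[8]=0x83 cont=1 payload=0x03=3: acc |= 3<<7 -> acc=486 shift=14
  byte[9]=0x39 cont=0 payload=0x39=57: acc |= 57<<14 -> acc=934374 shift=21 [end]
Varint 3: bytes[7:10] = E6 83 39 -> value 934374 (3 byte(s))
  byte[10]=0xEF cont=1 payload=0x6F=111: acc |= 111<<0 -> acc=111 shift=7
  byte[11]=0x9B cont=1 payload=0x1B=27: acc |= 27<<7 -> acc=3567 shift=14
  byte[12]=0x6D cont=0 payload=0x6D=109: acc |= 109<<14 -> acc=1789423 shift=21 [end]
Varint 4: bytes[10:13] = EF 9B 6D -> value 1789423 (3 byte(s))
  byte[13]=0xDC cont=1 payload=0x5C=92: acc |= 92<<0 -> acc=92 shift=7
  byte[14]=0x88 cont=1 payload=0x08=8: acc |= 8<<7 -> acc=1116 shift=14
  byte[15]=0xE2 cont=1 payload=0x62=98: acc |= 98<<14 -> acc=1606748 shift=21
  byte[16]=0x64 cont=0 payload=0x64=100: acc |= 100<<21 -> acc=211321948 shift=28 [end]
Varint 5: bytes[13:17] = DC 88 E2 64 -> value 211321948 (4 byte(s))
  byte[17]=0x27 cont=0 payload=0x27=39: acc |= 39<<0 -> acc=39 shift=7 [end]
Varint 6: bytes[17:18] = 27 -> value 39 (1 byte(s))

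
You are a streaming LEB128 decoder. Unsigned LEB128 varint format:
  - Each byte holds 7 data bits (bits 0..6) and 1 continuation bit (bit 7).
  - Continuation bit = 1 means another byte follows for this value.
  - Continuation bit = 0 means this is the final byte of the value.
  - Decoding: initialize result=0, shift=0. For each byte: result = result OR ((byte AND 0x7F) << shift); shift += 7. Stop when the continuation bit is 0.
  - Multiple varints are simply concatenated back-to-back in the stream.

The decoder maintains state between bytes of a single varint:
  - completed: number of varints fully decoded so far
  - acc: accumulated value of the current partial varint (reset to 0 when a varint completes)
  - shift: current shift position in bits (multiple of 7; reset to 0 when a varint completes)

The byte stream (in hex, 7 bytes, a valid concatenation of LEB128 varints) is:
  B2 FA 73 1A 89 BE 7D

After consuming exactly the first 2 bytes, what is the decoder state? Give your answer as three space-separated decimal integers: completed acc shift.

byte[0]=0xB2 cont=1 payload=0x32: acc |= 50<<0 -> completed=0 acc=50 shift=7
byte[1]=0xFA cont=1 payload=0x7A: acc |= 122<<7 -> completed=0 acc=15666 shift=14

Answer: 0 15666 14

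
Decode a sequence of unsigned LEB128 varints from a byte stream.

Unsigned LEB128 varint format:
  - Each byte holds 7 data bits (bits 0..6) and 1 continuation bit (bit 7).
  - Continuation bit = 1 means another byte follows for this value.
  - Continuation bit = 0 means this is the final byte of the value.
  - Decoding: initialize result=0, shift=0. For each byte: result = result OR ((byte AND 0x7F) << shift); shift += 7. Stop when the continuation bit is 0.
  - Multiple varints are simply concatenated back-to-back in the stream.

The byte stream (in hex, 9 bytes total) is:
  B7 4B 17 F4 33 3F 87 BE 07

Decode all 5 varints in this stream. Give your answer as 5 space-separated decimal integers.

Answer: 9655 23 6644 63 122631

Derivation:
  byte[0]=0xB7 cont=1 payload=0x37=55: acc |= 55<<0 -> acc=55 shift=7
  byte[1]=0x4B cont=0 payload=0x4B=75: acc |= 75<<7 -> acc=9655 shift=14 [end]
Varint 1: bytes[0:2] = B7 4B -> value 9655 (2 byte(s))
  byte[2]=0x17 cont=0 payload=0x17=23: acc |= 23<<0 -> acc=23 shift=7 [end]
Varint 2: bytes[2:3] = 17 -> value 23 (1 byte(s))
  byte[3]=0xF4 cont=1 payload=0x74=116: acc |= 116<<0 -> acc=116 shift=7
  byte[4]=0x33 cont=0 payload=0x33=51: acc |= 51<<7 -> acc=6644 shift=14 [end]
Varint 3: bytes[3:5] = F4 33 -> value 6644 (2 byte(s))
  byte[5]=0x3F cont=0 payload=0x3F=63: acc |= 63<<0 -> acc=63 shift=7 [end]
Varint 4: bytes[5:6] = 3F -> value 63 (1 byte(s))
  byte[6]=0x87 cont=1 payload=0x07=7: acc |= 7<<0 -> acc=7 shift=7
  byte[7]=0xBE cont=1 payload=0x3E=62: acc |= 62<<7 -> acc=7943 shift=14
  byte[8]=0x07 cont=0 payload=0x07=7: acc |= 7<<14 -> acc=122631 shift=21 [end]
Varint 5: bytes[6:9] = 87 BE 07 -> value 122631 (3 byte(s))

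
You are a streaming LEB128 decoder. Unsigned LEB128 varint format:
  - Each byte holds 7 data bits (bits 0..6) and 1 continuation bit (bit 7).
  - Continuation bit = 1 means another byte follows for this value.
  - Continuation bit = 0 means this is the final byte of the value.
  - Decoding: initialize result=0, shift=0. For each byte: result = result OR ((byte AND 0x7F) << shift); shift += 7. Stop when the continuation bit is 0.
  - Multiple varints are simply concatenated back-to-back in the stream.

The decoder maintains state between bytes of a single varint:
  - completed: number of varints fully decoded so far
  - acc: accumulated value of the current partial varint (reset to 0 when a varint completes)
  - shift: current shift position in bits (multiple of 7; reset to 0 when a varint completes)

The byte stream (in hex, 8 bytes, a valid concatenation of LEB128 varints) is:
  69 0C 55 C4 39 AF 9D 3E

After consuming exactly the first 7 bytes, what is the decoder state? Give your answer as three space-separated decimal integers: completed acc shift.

Answer: 4 3759 14

Derivation:
byte[0]=0x69 cont=0 payload=0x69: varint #1 complete (value=105); reset -> completed=1 acc=0 shift=0
byte[1]=0x0C cont=0 payload=0x0C: varint #2 complete (value=12); reset -> completed=2 acc=0 shift=0
byte[2]=0x55 cont=0 payload=0x55: varint #3 complete (value=85); reset -> completed=3 acc=0 shift=0
byte[3]=0xC4 cont=1 payload=0x44: acc |= 68<<0 -> completed=3 acc=68 shift=7
byte[4]=0x39 cont=0 payload=0x39: varint #4 complete (value=7364); reset -> completed=4 acc=0 shift=0
byte[5]=0xAF cont=1 payload=0x2F: acc |= 47<<0 -> completed=4 acc=47 shift=7
byte[6]=0x9D cont=1 payload=0x1D: acc |= 29<<7 -> completed=4 acc=3759 shift=14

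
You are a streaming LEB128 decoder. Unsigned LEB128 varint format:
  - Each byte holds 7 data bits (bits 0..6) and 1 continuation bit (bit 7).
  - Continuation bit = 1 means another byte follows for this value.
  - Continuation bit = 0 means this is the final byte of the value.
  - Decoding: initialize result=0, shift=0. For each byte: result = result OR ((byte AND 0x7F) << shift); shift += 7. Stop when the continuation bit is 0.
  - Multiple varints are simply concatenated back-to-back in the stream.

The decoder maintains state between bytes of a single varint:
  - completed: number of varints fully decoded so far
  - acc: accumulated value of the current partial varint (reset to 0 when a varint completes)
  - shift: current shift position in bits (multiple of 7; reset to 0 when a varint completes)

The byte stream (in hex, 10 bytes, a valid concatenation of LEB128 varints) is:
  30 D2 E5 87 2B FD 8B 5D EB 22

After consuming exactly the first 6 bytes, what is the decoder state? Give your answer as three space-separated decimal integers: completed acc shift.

byte[0]=0x30 cont=0 payload=0x30: varint #1 complete (value=48); reset -> completed=1 acc=0 shift=0
byte[1]=0xD2 cont=1 payload=0x52: acc |= 82<<0 -> completed=1 acc=82 shift=7
byte[2]=0xE5 cont=1 payload=0x65: acc |= 101<<7 -> completed=1 acc=13010 shift=14
byte[3]=0x87 cont=1 payload=0x07: acc |= 7<<14 -> completed=1 acc=127698 shift=21
byte[4]=0x2B cont=0 payload=0x2B: varint #2 complete (value=90305234); reset -> completed=2 acc=0 shift=0
byte[5]=0xFD cont=1 payload=0x7D: acc |= 125<<0 -> completed=2 acc=125 shift=7

Answer: 2 125 7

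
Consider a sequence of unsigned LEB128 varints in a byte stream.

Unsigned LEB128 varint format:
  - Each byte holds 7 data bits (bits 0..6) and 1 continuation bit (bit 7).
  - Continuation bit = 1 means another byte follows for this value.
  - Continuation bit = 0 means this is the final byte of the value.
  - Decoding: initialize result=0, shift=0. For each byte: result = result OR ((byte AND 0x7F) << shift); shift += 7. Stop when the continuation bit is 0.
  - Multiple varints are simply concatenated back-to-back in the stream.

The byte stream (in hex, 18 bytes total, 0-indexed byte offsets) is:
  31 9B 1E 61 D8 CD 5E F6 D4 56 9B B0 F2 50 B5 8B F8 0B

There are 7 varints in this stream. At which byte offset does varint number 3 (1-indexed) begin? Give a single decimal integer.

  byte[0]=0x31 cont=0 payload=0x31=49: acc |= 49<<0 -> acc=49 shift=7 [end]
Varint 1: bytes[0:1] = 31 -> value 49 (1 byte(s))
  byte[1]=0x9B cont=1 payload=0x1B=27: acc |= 27<<0 -> acc=27 shift=7
  byte[2]=0x1E cont=0 payload=0x1E=30: acc |= 30<<7 -> acc=3867 shift=14 [end]
Varint 2: bytes[1:3] = 9B 1E -> value 3867 (2 byte(s))
  byte[3]=0x61 cont=0 payload=0x61=97: acc |= 97<<0 -> acc=97 shift=7 [end]
Varint 3: bytes[3:4] = 61 -> value 97 (1 byte(s))
  byte[4]=0xD8 cont=1 payload=0x58=88: acc |= 88<<0 -> acc=88 shift=7
  byte[5]=0xCD cont=1 payload=0x4D=77: acc |= 77<<7 -> acc=9944 shift=14
  byte[6]=0x5E cont=0 payload=0x5E=94: acc |= 94<<14 -> acc=1550040 shift=21 [end]
Varint 4: bytes[4:7] = D8 CD 5E -> value 1550040 (3 byte(s))
  byte[7]=0xF6 cont=1 payload=0x76=118: acc |= 118<<0 -> acc=118 shift=7
  byte[8]=0xD4 cont=1 payload=0x54=84: acc |= 84<<7 -> acc=10870 shift=14
  byte[9]=0x56 cont=0 payload=0x56=86: acc |= 86<<14 -> acc=1419894 shift=21 [end]
Varint 5: bytes[7:10] = F6 D4 56 -> value 1419894 (3 byte(s))
  byte[10]=0x9B cont=1 payload=0x1B=27: acc |= 27<<0 -> acc=27 shift=7
  byte[11]=0xB0 cont=1 payload=0x30=48: acc |= 48<<7 -> acc=6171 shift=14
  byte[12]=0xF2 cont=1 payload=0x72=114: acc |= 114<<14 -> acc=1873947 shift=21
  byte[13]=0x50 cont=0 payload=0x50=80: acc |= 80<<21 -> acc=169646107 shift=28 [end]
Varint 6: bytes[10:14] = 9B B0 F2 50 -> value 169646107 (4 byte(s))
  byte[14]=0xB5 cont=1 payload=0x35=53: acc |= 53<<0 -> acc=53 shift=7
  byte[15]=0x8B cont=1 payload=0x0B=11: acc |= 11<<7 -> acc=1461 shift=14
  byte[16]=0xF8 cont=1 payload=0x78=120: acc |= 120<<14 -> acc=1967541 shift=21
  byte[17]=0x0B cont=0 payload=0x0B=11: acc |= 11<<21 -> acc=25036213 shift=28 [end]
Varint 7: bytes[14:18] = B5 8B F8 0B -> value 25036213 (4 byte(s))

Answer: 3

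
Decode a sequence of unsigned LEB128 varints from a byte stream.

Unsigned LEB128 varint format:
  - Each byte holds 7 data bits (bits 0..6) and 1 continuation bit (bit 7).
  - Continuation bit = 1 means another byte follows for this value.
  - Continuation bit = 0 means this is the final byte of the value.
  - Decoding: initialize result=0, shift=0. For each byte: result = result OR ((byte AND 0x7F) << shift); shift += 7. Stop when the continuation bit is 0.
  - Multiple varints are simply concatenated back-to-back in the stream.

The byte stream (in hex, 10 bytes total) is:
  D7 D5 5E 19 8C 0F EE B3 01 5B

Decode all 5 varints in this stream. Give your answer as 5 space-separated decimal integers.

  byte[0]=0xD7 cont=1 payload=0x57=87: acc |= 87<<0 -> acc=87 shift=7
  byte[1]=0xD5 cont=1 payload=0x55=85: acc |= 85<<7 -> acc=10967 shift=14
  byte[2]=0x5E cont=0 payload=0x5E=94: acc |= 94<<14 -> acc=1551063 shift=21 [end]
Varint 1: bytes[0:3] = D7 D5 5E -> value 1551063 (3 byte(s))
  byte[3]=0x19 cont=0 payload=0x19=25: acc |= 25<<0 -> acc=25 shift=7 [end]
Varint 2: bytes[3:4] = 19 -> value 25 (1 byte(s))
  byte[4]=0x8C cont=1 payload=0x0C=12: acc |= 12<<0 -> acc=12 shift=7
  byte[5]=0x0F cont=0 payload=0x0F=15: acc |= 15<<7 -> acc=1932 shift=14 [end]
Varint 3: bytes[4:6] = 8C 0F -> value 1932 (2 byte(s))
  byte[6]=0xEE cont=1 payload=0x6E=110: acc |= 110<<0 -> acc=110 shift=7
  byte[7]=0xB3 cont=1 payload=0x33=51: acc |= 51<<7 -> acc=6638 shift=14
  byte[8]=0x01 cont=0 payload=0x01=1: acc |= 1<<14 -> acc=23022 shift=21 [end]
Varint 4: bytes[6:9] = EE B3 01 -> value 23022 (3 byte(s))
  byte[9]=0x5B cont=0 payload=0x5B=91: acc |= 91<<0 -> acc=91 shift=7 [end]
Varint 5: bytes[9:10] = 5B -> value 91 (1 byte(s))

Answer: 1551063 25 1932 23022 91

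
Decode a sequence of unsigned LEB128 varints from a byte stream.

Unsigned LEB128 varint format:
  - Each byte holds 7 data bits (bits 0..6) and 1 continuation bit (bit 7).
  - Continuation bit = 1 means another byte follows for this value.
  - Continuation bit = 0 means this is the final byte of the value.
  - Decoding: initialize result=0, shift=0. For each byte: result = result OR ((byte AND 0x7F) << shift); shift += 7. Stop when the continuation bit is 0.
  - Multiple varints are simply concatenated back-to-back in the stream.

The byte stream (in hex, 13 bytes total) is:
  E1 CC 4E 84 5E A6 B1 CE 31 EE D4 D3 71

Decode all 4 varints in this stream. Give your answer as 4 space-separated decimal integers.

Answer: 1287777 12036 104044710 238348910

Derivation:
  byte[0]=0xE1 cont=1 payload=0x61=97: acc |= 97<<0 -> acc=97 shift=7
  byte[1]=0xCC cont=1 payload=0x4C=76: acc |= 76<<7 -> acc=9825 shift=14
  byte[2]=0x4E cont=0 payload=0x4E=78: acc |= 78<<14 -> acc=1287777 shift=21 [end]
Varint 1: bytes[0:3] = E1 CC 4E -> value 1287777 (3 byte(s))
  byte[3]=0x84 cont=1 payload=0x04=4: acc |= 4<<0 -> acc=4 shift=7
  byte[4]=0x5E cont=0 payload=0x5E=94: acc |= 94<<7 -> acc=12036 shift=14 [end]
Varint 2: bytes[3:5] = 84 5E -> value 12036 (2 byte(s))
  byte[5]=0xA6 cont=1 payload=0x26=38: acc |= 38<<0 -> acc=38 shift=7
  byte[6]=0xB1 cont=1 payload=0x31=49: acc |= 49<<7 -> acc=6310 shift=14
  byte[7]=0xCE cont=1 payload=0x4E=78: acc |= 78<<14 -> acc=1284262 shift=21
  byte[8]=0x31 cont=0 payload=0x31=49: acc |= 49<<21 -> acc=104044710 shift=28 [end]
Varint 3: bytes[5:9] = A6 B1 CE 31 -> value 104044710 (4 byte(s))
  byte[9]=0xEE cont=1 payload=0x6E=110: acc |= 110<<0 -> acc=110 shift=7
  byte[10]=0xD4 cont=1 payload=0x54=84: acc |= 84<<7 -> acc=10862 shift=14
  byte[11]=0xD3 cont=1 payload=0x53=83: acc |= 83<<14 -> acc=1370734 shift=21
  byte[12]=0x71 cont=0 payload=0x71=113: acc |= 113<<21 -> acc=238348910 shift=28 [end]
Varint 4: bytes[9:13] = EE D4 D3 71 -> value 238348910 (4 byte(s))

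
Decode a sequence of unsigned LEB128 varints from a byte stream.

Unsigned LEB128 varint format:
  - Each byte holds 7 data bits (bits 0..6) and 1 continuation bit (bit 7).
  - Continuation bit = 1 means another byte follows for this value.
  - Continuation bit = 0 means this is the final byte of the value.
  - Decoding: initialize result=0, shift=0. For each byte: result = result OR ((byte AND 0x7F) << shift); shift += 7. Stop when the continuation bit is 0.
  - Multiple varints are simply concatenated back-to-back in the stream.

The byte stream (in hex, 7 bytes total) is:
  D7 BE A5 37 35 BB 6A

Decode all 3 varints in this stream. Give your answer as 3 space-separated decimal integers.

Answer: 115957591 53 13627

Derivation:
  byte[0]=0xD7 cont=1 payload=0x57=87: acc |= 87<<0 -> acc=87 shift=7
  byte[1]=0xBE cont=1 payload=0x3E=62: acc |= 62<<7 -> acc=8023 shift=14
  byte[2]=0xA5 cont=1 payload=0x25=37: acc |= 37<<14 -> acc=614231 shift=21
  byte[3]=0x37 cont=0 payload=0x37=55: acc |= 55<<21 -> acc=115957591 shift=28 [end]
Varint 1: bytes[0:4] = D7 BE A5 37 -> value 115957591 (4 byte(s))
  byte[4]=0x35 cont=0 payload=0x35=53: acc |= 53<<0 -> acc=53 shift=7 [end]
Varint 2: bytes[4:5] = 35 -> value 53 (1 byte(s))
  byte[5]=0xBB cont=1 payload=0x3B=59: acc |= 59<<0 -> acc=59 shift=7
  byte[6]=0x6A cont=0 payload=0x6A=106: acc |= 106<<7 -> acc=13627 shift=14 [end]
Varint 3: bytes[5:7] = BB 6A -> value 13627 (2 byte(s))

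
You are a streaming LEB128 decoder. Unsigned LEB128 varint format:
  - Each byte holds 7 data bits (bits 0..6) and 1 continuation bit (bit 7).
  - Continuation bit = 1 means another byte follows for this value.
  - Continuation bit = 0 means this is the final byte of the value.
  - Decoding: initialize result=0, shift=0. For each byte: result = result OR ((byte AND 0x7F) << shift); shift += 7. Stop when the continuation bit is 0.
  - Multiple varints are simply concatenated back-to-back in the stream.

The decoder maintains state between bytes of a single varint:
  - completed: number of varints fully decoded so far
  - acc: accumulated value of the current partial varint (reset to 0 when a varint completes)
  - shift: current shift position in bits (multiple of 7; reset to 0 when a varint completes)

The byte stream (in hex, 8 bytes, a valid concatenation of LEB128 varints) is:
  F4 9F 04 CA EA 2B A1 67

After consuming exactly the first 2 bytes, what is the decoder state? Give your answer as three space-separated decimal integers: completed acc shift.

Answer: 0 4084 14

Derivation:
byte[0]=0xF4 cont=1 payload=0x74: acc |= 116<<0 -> completed=0 acc=116 shift=7
byte[1]=0x9F cont=1 payload=0x1F: acc |= 31<<7 -> completed=0 acc=4084 shift=14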